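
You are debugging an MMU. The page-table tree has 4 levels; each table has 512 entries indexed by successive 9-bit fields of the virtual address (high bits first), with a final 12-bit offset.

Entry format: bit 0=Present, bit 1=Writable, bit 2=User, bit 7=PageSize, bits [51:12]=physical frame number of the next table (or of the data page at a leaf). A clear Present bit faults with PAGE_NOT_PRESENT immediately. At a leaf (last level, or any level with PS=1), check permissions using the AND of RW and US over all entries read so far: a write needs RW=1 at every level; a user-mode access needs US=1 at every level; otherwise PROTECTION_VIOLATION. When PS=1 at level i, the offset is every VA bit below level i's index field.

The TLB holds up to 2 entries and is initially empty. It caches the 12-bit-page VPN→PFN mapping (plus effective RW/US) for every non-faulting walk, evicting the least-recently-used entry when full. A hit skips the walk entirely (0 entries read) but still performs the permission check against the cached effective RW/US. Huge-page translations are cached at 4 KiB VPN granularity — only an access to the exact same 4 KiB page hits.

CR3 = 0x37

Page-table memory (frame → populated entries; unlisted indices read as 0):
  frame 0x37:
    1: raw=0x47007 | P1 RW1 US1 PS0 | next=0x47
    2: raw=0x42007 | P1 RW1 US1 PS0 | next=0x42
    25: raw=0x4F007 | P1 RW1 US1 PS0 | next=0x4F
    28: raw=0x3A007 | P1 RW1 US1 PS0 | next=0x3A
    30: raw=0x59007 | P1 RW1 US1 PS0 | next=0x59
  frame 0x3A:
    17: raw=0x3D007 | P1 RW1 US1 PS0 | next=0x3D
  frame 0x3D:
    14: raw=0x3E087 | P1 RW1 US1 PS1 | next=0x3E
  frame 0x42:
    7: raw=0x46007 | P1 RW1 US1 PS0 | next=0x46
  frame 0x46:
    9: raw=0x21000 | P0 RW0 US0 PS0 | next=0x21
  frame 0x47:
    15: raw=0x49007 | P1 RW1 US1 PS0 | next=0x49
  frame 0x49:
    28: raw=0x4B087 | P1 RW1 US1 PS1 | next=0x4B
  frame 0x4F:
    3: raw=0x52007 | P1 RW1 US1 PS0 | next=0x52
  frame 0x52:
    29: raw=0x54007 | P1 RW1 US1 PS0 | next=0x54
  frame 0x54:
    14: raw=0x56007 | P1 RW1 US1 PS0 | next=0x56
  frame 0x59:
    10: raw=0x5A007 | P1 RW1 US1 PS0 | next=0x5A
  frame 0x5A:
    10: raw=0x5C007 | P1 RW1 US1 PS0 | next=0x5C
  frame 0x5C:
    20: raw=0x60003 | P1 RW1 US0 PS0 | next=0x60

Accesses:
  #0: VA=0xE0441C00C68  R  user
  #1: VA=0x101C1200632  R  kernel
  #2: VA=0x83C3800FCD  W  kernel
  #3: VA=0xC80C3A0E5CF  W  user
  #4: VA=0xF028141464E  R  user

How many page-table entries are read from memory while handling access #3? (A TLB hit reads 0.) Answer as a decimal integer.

Per-access translation:
#0 VA=0xE0441C00C68 (r,user):
  L0: frame=0x37 idx=28 entry=0x3A007 [P=1 RW=1 US=1 PS=0]
  L1: frame=0x3A idx=17 entry=0x3D007 [P=1 RW=1 US=1 PS=0]
  L2: frame=0x3D idx=14 entry=0x3E087 [P=1 RW=1 US=1 PS=1]
  ⇒ phys 0x3EC68 (huge @L2)  [3 reads]
#1 VA=0x101C1200632 (r,kernel):
  L0: frame=0x37 idx=2 entry=0x42007 [P=1 RW=1 US=1 PS=0]
  L1: frame=0x42 idx=7 entry=0x46007 [P=1 RW=1 US=1 PS=0]
  L2: frame=0x46 idx=9 entry=0x21000 [P=0 RW=0 US=0 PS=0]
  ⇒ fault: PAGE_NOT_PRESENT  — 3 lookups
#2 VA=0x83C3800FCD (w,kernel):
  L0: frame=0x37 idx=1 entry=0x47007 [P=1 RW=1 US=1 PS=0]
  L1: frame=0x47 idx=15 entry=0x49007 [P=1 RW=1 US=1 PS=0]
  L2: frame=0x49 idx=28 entry=0x4B087 [P=1 RW=1 US=1 PS=1]
  ⇒ phys 0x4BFCD (huge @L2)  [3 reads]
#3 VA=0xC80C3A0E5CF (w,user):
  L0: frame=0x37 idx=25 entry=0x4F007 [P=1 RW=1 US=1 PS=0]
  L1: frame=0x4F idx=3 entry=0x52007 [P=1 RW=1 US=1 PS=0]
  L2: frame=0x52 idx=29 entry=0x54007 [P=1 RW=1 US=1 PS=0]
  L3: frame=0x54 idx=14 entry=0x56007 [P=1 RW=1 US=1 PS=0]
  ⇒ phys 0x565CF  [4 reads]
#4 VA=0xF028141464E (r,user):
  L0: frame=0x37 idx=30 entry=0x59007 [P=1 RW=1 US=1 PS=0]
  L1: frame=0x59 idx=10 entry=0x5A007 [P=1 RW=1 US=1 PS=0]
  L2: frame=0x5A idx=10 entry=0x5C007 [P=1 RW=1 US=1 PS=0]
  L3: frame=0x5C idx=20 entry=0x60003 [P=1 RW=1 US=0 PS=0]
  ⇒ fault: PROTECTION_VIOLATION  — 4 lookups

Entries read for #3: 4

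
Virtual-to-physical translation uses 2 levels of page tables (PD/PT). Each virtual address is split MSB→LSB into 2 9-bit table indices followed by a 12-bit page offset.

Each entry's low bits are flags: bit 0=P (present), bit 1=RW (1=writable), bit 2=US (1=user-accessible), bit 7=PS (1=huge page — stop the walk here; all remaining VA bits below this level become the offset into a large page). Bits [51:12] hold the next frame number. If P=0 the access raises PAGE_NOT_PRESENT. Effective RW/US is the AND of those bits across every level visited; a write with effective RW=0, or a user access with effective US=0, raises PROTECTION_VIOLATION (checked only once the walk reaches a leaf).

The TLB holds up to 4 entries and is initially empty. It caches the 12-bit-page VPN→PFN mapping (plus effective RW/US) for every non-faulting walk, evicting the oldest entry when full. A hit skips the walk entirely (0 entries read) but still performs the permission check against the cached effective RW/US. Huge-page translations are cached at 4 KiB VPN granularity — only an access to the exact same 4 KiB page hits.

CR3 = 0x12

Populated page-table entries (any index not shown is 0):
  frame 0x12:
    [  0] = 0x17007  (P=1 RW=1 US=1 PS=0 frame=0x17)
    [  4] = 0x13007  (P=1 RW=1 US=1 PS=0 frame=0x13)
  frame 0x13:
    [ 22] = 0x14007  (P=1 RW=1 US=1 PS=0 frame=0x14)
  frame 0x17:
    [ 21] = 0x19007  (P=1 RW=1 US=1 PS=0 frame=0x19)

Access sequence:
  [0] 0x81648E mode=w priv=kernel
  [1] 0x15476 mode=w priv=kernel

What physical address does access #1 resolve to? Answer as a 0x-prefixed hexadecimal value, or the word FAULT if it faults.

Walk each access:
#0 VA=0x81648E (w,kernel):
  [0] read 0x12 idx=4: raw=0x13007 flags P=1 W=1 U=1 S=0
  [1] read 0x13 idx=22: raw=0x14007 flags P=1 W=1 U=1 S=0
  ⇒ phys 0x1448E  [2 reads]
#1 VA=0x15476 (w,kernel):
  [0] read 0x12 idx=0: raw=0x17007 flags P=1 W=1 U=1 S=0
  [1] read 0x17 idx=21: raw=0x19007 flags P=1 W=1 U=1 S=0
  ⇒ phys 0x19476  [2 reads]

Access #1 PA: 0x19476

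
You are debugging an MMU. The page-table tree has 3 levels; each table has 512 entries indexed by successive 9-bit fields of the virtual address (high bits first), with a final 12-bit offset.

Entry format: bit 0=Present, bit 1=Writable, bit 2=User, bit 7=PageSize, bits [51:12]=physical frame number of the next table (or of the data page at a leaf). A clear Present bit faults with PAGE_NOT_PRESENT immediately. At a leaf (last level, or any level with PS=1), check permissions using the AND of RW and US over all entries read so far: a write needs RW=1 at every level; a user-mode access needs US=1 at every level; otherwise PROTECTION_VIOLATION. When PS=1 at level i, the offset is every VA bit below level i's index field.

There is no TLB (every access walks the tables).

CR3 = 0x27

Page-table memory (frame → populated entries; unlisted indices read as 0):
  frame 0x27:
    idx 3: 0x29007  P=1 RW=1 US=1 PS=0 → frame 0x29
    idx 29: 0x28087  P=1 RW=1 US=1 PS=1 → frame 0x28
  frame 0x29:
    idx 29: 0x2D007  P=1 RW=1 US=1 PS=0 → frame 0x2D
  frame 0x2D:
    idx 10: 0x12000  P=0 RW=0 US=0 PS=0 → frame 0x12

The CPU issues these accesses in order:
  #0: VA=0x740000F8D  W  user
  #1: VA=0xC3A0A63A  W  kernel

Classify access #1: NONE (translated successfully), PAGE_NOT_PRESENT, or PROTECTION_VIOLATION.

Per-access translation:
#0 VA=0x740000F8D (w,user):
  L0 @0x27[29] → 0x28087  P=1,RW=1,US=1,PS=1
  ✓ 0x28F8D (huge @L0)  — 1 lookups
#1 VA=0xC3A0A63A (w,kernel):
  L0 @0x27[3] → 0x29007  P=1,RW=1,US=1,PS=0
  L1 @0x29[29] → 0x2D007  P=1,RW=1,US=1,PS=0
  L2 @0x2D[10] → 0x12000  P=0,RW=0,US=0,PS=0
  → PAGE_NOT_PRESENT  (3 entries read)

Access #1 fault: PAGE_NOT_PRESENT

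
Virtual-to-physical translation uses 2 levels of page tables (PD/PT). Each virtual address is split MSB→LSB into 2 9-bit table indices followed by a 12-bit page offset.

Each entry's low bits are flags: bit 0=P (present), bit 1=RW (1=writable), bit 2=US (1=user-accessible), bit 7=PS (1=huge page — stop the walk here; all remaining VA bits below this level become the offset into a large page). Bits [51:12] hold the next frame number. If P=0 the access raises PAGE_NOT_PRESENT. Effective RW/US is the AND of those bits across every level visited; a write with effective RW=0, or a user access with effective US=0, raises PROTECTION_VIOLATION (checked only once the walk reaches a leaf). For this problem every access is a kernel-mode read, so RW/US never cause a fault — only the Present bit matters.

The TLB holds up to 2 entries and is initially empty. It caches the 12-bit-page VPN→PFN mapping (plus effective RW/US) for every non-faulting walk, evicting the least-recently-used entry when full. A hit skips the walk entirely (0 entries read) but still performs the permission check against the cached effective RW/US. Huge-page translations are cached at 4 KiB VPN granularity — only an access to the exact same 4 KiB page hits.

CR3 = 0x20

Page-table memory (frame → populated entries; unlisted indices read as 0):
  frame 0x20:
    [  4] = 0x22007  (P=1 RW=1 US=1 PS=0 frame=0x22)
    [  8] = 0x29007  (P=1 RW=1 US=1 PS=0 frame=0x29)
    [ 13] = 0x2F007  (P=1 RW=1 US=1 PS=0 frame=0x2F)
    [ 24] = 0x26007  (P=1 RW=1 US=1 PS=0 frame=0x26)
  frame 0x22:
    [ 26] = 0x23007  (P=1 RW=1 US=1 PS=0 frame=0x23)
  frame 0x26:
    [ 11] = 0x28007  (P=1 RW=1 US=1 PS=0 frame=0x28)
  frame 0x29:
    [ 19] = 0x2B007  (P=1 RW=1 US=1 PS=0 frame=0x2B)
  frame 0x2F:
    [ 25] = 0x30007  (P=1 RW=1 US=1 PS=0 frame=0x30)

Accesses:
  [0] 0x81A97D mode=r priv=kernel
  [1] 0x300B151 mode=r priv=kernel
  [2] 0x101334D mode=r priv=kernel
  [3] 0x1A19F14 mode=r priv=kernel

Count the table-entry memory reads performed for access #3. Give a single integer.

Per-access translation:
#0 VA=0x81A97D (r,kernel):
  lvl0: tbl 0x20, slot 4 ⇒ 0x22007 (P1/RW1/US1/PS0)
  lvl1: tbl 0x22, slot 26 ⇒ 0x23007 (P1/RW1/US1/PS0)
  → PA=0x2397D  (2 entries read)
#1 VA=0x300B151 (r,kernel):
  lvl0: tbl 0x20, slot 24 ⇒ 0x26007 (P1/RW1/US1/PS0)
  lvl1: tbl 0x26, slot 11 ⇒ 0x28007 (P1/RW1/US1/PS0)
  → PA=0x28151  (2 entries read)
#2 VA=0x101334D (r,kernel):
  lvl0: tbl 0x20, slot 8 ⇒ 0x29007 (P1/RW1/US1/PS0)
  lvl1: tbl 0x29, slot 19 ⇒ 0x2B007 (P1/RW1/US1/PS0)
  → PA=0x2B34D  (2 entries read)
#3 VA=0x1A19F14 (r,kernel):
  lvl0: tbl 0x20, slot 13 ⇒ 0x2F007 (P1/RW1/US1/PS0)
  lvl1: tbl 0x2F, slot 25 ⇒ 0x30007 (P1/RW1/US1/PS0)
  → PA=0x30F14  (2 entries read)

Entries read for #3: 2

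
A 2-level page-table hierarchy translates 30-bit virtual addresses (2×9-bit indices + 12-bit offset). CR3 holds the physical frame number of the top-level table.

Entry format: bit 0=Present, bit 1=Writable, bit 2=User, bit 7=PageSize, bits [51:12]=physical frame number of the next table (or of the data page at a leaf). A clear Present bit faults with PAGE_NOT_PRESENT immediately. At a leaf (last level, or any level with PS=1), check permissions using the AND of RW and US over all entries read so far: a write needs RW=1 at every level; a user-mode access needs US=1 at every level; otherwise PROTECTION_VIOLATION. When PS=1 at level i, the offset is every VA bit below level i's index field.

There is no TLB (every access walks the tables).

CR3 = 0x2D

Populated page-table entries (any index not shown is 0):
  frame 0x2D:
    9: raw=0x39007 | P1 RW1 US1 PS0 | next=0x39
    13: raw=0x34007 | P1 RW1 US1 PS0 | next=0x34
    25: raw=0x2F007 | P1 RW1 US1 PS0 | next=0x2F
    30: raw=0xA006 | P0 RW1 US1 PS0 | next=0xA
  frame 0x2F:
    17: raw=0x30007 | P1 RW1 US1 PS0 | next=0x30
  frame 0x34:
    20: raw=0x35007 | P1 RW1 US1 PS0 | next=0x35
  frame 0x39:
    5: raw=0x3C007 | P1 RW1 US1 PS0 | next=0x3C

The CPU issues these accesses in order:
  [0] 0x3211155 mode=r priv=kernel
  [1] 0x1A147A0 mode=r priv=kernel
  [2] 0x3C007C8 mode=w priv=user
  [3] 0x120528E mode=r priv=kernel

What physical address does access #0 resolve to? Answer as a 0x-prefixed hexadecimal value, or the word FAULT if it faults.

Walk each access:
#0 VA=0x3211155 (r,kernel):
  [0] read 0x2D idx=25: raw=0x2F007 flags P=1 W=1 U=1 S=0
  [1] read 0x2F idx=17: raw=0x30007 flags P=1 W=1 U=1 S=0
  ⇒ phys 0x30155  [2 reads]
#1 VA=0x1A147A0 (r,kernel):
  [0] read 0x2D idx=13: raw=0x34007 flags P=1 W=1 U=1 S=0
  [1] read 0x34 idx=20: raw=0x35007 flags P=1 W=1 U=1 S=0
  ⇒ phys 0x357A0  [2 reads]
#2 VA=0x3C007C8 (w,user):
  [0] read 0x2D idx=30: raw=0xA006 flags P=0 W=1 U=1 S=0
  ✗ PAGE_NOT_PRESENT  [1 reads]
#3 VA=0x120528E (r,kernel):
  [0] read 0x2D idx=9: raw=0x39007 flags P=1 W=1 U=1 S=0
  [1] read 0x39 idx=5: raw=0x3C007 flags P=1 W=1 U=1 S=0
  ⇒ phys 0x3C28E  [2 reads]

Access #0 PA: 0x30155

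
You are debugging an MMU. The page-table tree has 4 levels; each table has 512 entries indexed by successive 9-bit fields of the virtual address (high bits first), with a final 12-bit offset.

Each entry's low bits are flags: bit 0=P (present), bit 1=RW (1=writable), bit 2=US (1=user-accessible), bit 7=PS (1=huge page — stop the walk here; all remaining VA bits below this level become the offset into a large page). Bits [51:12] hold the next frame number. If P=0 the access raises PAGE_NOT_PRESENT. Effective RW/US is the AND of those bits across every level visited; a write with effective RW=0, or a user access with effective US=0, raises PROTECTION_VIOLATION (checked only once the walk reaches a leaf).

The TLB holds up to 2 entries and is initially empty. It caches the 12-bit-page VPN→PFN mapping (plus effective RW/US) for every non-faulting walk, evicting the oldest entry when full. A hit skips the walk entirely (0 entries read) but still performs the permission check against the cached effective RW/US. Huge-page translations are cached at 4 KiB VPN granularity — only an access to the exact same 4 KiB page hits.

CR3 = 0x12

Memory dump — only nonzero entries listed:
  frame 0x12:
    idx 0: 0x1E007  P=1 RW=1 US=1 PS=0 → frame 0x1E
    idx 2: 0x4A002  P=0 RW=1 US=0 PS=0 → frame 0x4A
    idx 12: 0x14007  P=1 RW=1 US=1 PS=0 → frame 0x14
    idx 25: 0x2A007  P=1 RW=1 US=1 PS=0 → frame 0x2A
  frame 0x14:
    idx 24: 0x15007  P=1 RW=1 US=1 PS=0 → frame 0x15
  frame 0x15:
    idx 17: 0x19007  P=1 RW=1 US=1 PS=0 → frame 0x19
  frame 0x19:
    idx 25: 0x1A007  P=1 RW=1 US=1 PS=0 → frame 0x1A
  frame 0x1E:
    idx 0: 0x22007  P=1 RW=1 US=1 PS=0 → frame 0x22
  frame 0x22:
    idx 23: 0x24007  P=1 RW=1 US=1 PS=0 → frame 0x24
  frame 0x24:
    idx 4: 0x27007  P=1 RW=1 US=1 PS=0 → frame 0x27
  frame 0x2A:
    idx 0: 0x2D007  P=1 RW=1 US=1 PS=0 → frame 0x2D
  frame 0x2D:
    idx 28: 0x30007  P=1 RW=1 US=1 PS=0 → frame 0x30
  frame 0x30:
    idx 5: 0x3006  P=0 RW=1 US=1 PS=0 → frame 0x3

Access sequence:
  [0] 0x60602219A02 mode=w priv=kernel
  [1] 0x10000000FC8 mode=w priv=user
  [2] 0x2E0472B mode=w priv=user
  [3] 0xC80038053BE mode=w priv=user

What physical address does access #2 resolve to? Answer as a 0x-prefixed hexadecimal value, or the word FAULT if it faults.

Walk each access:
#0 VA=0x60602219A02 (w,kernel):
  L0: frame=0x12 idx=12 entry=0x14007 [P=1 RW=1 US=1 PS=0]
  L1: frame=0x14 idx=24 entry=0x15007 [P=1 RW=1 US=1 PS=0]
  L2: frame=0x15 idx=17 entry=0x19007 [P=1 RW=1 US=1 PS=0]
  L3: frame=0x19 idx=25 entry=0x1A007 [P=1 RW=1 US=1 PS=0]
  ⇒ phys 0x1AA02  [4 reads]
#1 VA=0x10000000FC8 (w,user):
  L0: frame=0x12 idx=2 entry=0x4A002 [P=0 RW=1 US=0 PS=0]
  ✗ PAGE_NOT_PRESENT  [1 reads]
#2 VA=0x2E0472B (w,user):
  L0: frame=0x12 idx=0 entry=0x1E007 [P=1 RW=1 US=1 PS=0]
  L1: frame=0x1E idx=0 entry=0x22007 [P=1 RW=1 US=1 PS=0]
  L2: frame=0x22 idx=23 entry=0x24007 [P=1 RW=1 US=1 PS=0]
  L3: frame=0x24 idx=4 entry=0x27007 [P=1 RW=1 US=1 PS=0]
  ⇒ phys 0x2772B  [4 reads]
#3 VA=0xC80038053BE (w,user):
  L0: frame=0x12 idx=25 entry=0x2A007 [P=1 RW=1 US=1 PS=0]
  L1: frame=0x2A idx=0 entry=0x2D007 [P=1 RW=1 US=1 PS=0]
  L2: frame=0x2D idx=28 entry=0x30007 [P=1 RW=1 US=1 PS=0]
  L3: frame=0x30 idx=5 entry=0x3006 [P=0 RW=1 US=1 PS=0]
  ✗ PAGE_NOT_PRESENT  [4 reads]

Access #2 PA: 0x2772B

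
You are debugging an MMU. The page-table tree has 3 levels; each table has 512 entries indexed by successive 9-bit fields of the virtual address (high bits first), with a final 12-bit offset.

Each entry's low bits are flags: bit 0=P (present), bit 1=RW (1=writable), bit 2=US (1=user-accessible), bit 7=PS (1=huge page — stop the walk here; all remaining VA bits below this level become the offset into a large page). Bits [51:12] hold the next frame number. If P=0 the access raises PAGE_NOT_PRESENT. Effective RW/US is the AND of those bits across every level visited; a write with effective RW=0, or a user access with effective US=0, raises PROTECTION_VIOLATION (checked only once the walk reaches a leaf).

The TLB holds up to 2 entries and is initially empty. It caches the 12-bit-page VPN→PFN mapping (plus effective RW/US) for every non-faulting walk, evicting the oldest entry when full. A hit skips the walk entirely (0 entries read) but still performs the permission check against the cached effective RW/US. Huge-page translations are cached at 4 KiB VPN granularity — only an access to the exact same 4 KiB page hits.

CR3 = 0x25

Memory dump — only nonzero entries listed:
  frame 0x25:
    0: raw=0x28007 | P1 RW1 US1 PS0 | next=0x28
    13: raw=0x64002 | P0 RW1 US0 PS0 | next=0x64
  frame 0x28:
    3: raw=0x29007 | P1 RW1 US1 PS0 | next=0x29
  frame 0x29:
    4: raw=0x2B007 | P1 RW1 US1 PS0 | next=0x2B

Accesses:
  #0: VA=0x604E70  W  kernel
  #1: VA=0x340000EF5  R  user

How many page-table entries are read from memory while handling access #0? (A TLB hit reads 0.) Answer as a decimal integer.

Walk each access:
#0 VA=0x604E70 (w,kernel):
  [0] read 0x25 idx=0: raw=0x28007 flags P=1 W=1 U=1 S=0
  [1] read 0x28 idx=3: raw=0x29007 flags P=1 W=1 U=1 S=0
  [2] read 0x29 idx=4: raw=0x2B007 flags P=1 W=1 U=1 S=0
  ⇒ phys 0x2BE70  [3 reads]
#1 VA=0x340000EF5 (r,user):
  [0] read 0x25 idx=13: raw=0x64002 flags P=0 W=1 U=0 S=0
  ✗ PAGE_NOT_PRESENT  [1 reads]

Entries read for #0: 3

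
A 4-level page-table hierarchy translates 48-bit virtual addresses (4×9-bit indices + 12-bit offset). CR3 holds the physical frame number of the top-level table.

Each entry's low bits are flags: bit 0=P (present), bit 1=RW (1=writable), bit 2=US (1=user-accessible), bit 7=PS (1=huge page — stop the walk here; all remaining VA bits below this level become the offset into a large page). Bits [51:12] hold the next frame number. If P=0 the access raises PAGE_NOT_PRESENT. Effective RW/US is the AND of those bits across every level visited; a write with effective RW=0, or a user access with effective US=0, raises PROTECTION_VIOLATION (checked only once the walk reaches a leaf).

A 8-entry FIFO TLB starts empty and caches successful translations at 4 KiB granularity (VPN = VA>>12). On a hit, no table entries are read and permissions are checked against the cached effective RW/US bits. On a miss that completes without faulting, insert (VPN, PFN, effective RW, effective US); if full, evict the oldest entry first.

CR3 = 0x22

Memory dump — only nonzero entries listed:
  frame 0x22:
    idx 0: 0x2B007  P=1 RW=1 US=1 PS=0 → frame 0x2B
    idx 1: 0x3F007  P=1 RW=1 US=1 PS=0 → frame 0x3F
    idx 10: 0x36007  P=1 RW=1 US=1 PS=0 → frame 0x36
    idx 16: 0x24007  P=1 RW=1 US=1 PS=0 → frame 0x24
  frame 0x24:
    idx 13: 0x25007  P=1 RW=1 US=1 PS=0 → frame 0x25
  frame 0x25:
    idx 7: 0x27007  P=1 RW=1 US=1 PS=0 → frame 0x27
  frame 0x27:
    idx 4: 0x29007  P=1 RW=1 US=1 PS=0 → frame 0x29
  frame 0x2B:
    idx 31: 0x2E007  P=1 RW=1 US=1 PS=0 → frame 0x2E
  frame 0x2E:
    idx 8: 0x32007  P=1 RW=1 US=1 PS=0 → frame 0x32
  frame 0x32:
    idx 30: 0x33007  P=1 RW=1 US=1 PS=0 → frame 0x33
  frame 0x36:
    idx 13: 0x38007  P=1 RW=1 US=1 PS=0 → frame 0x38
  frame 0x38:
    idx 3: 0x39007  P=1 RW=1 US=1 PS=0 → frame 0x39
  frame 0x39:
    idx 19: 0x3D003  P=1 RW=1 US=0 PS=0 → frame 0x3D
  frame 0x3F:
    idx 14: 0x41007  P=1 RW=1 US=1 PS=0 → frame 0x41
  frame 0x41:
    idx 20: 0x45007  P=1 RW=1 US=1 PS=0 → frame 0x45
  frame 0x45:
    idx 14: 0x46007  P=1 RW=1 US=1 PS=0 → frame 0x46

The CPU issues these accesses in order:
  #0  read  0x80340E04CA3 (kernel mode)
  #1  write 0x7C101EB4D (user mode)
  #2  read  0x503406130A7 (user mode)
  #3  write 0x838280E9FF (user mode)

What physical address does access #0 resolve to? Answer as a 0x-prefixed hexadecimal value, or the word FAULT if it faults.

Trace:
#0 VA=0x80340E04CA3 (r,kernel):
  lvl0: tbl 0x22, slot 16 ⇒ 0x24007 (P1/RW1/US1/PS0)
  lvl1: tbl 0x24, slot 13 ⇒ 0x25007 (P1/RW1/US1/PS0)
  lvl2: tbl 0x25, slot 7 ⇒ 0x27007 (P1/RW1/US1/PS0)
  lvl3: tbl 0x27, slot 4 ⇒ 0x29007 (P1/RW1/US1/PS0)
  ⇒ phys 0x29CA3  [4 reads]
#1 VA=0x7C101EB4D (w,user):
  lvl0: tbl 0x22, slot 0 ⇒ 0x2B007 (P1/RW1/US1/PS0)
  lvl1: tbl 0x2B, slot 31 ⇒ 0x2E007 (P1/RW1/US1/PS0)
  lvl2: tbl 0x2E, slot 8 ⇒ 0x32007 (P1/RW1/US1/PS0)
  lvl3: tbl 0x32, slot 30 ⇒ 0x33007 (P1/RW1/US1/PS0)
  ⇒ phys 0x33B4D  [4 reads]
#2 VA=0x503406130A7 (r,user):
  lvl0: tbl 0x22, slot 10 ⇒ 0x36007 (P1/RW1/US1/PS0)
  lvl1: tbl 0x36, slot 13 ⇒ 0x38007 (P1/RW1/US1/PS0)
  lvl2: tbl 0x38, slot 3 ⇒ 0x39007 (P1/RW1/US1/PS0)
  lvl3: tbl 0x39, slot 19 ⇒ 0x3D003 (P1/RW1/US0/PS0)
  ✗ PROTECTION_VIOLATION  [4 reads]
#3 VA=0x838280E9FF (w,user):
  lvl0: tbl 0x22, slot 1 ⇒ 0x3F007 (P1/RW1/US1/PS0)
  lvl1: tbl 0x3F, slot 14 ⇒ 0x41007 (P1/RW1/US1/PS0)
  lvl2: tbl 0x41, slot 20 ⇒ 0x45007 (P1/RW1/US1/PS0)
  lvl3: tbl 0x45, slot 14 ⇒ 0x46007 (P1/RW1/US1/PS0)
  ⇒ phys 0x469FF  [4 reads]

Access #0 PA: 0x29CA3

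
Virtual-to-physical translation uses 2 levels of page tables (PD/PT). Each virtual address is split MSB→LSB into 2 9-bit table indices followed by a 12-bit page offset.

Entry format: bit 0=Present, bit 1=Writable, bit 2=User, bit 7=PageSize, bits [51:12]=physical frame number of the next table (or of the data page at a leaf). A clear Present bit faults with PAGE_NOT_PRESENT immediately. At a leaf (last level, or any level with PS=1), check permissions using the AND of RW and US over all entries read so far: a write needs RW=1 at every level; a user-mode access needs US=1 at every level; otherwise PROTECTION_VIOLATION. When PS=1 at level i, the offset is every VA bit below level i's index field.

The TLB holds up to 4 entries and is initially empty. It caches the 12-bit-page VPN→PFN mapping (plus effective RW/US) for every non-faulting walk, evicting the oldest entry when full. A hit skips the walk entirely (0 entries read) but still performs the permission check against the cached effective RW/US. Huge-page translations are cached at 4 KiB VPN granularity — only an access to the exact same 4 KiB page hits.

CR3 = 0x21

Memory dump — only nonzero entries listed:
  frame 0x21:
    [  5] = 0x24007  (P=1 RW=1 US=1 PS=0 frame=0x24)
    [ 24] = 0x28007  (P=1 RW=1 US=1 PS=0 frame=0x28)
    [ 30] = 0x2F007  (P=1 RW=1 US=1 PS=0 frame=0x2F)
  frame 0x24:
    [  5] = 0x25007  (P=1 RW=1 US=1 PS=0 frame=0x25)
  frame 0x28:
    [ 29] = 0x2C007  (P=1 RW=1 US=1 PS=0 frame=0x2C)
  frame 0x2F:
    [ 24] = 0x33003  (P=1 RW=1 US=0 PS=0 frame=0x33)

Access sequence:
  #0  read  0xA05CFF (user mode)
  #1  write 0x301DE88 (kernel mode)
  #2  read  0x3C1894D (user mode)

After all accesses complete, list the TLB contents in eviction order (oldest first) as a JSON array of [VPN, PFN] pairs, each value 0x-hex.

Walk each access:
#0 VA=0xA05CFF (r,user):
  [0] read 0x21 idx=5: raw=0x24007 flags P=1 W=1 U=1 S=0
  [1] read 0x24 idx=5: raw=0x25007 flags P=1 W=1 U=1 S=0
  ⇒ phys 0x25CFF  [2 reads]
#1 VA=0x301DE88 (w,kernel):
  [0] read 0x21 idx=24: raw=0x28007 flags P=1 W=1 U=1 S=0
  [1] read 0x28 idx=29: raw=0x2C007 flags P=1 W=1 U=1 S=0
  ⇒ phys 0x2CE88  [2 reads]
#2 VA=0x3C1894D (r,user):
  [0] read 0x21 idx=30: raw=0x2F007 flags P=1 W=1 U=1 S=0
  [1] read 0x2F idx=24: raw=0x33003 flags P=1 W=1 U=0 S=0
  → PROTECTION_VIOLATION  (2 entries read)

TLB: [["0xA05", "0x25"], ["0x301D", "0x2C"]]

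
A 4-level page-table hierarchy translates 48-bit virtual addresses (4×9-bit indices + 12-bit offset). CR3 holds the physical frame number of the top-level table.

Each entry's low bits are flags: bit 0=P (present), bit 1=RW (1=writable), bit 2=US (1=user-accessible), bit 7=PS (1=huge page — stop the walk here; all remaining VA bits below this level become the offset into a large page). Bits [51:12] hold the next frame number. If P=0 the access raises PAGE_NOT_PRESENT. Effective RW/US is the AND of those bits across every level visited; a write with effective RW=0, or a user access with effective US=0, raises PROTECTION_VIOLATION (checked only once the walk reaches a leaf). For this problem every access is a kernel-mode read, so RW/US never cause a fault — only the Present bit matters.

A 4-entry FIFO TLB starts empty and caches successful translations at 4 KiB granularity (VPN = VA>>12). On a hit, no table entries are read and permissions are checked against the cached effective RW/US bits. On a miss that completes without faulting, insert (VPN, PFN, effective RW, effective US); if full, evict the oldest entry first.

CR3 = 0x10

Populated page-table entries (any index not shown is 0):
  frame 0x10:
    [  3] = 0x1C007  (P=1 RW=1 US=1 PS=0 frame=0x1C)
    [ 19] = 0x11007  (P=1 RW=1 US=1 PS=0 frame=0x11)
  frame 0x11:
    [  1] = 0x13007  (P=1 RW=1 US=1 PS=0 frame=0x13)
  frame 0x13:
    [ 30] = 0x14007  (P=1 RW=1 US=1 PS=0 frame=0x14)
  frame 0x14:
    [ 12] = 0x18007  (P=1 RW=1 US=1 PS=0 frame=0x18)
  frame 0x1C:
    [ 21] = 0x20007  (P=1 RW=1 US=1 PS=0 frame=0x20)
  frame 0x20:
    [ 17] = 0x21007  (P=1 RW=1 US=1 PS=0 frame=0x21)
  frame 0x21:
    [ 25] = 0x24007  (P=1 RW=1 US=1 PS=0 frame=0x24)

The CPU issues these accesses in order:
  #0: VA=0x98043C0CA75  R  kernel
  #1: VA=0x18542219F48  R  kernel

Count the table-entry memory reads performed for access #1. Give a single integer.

Walk each access:
#0 VA=0x98043C0CA75 (r,kernel):
  L0: frame=0x10 idx=19 entry=0x11007 [P=1 RW=1 US=1 PS=0]
  L1: frame=0x11 idx=1 entry=0x13007 [P=1 RW=1 US=1 PS=0]
  L2: frame=0x13 idx=30 entry=0x14007 [P=1 RW=1 US=1 PS=0]
  L3: frame=0x14 idx=12 entry=0x18007 [P=1 RW=1 US=1 PS=0]
  ⇒ phys 0x18A75  [4 reads]
#1 VA=0x18542219F48 (r,kernel):
  L0: frame=0x10 idx=3 entry=0x1C007 [P=1 RW=1 US=1 PS=0]
  L1: frame=0x1C idx=21 entry=0x20007 [P=1 RW=1 US=1 PS=0]
  L2: frame=0x20 idx=17 entry=0x21007 [P=1 RW=1 US=1 PS=0]
  L3: frame=0x21 idx=25 entry=0x24007 [P=1 RW=1 US=1 PS=0]
  ⇒ phys 0x24F48  [4 reads]

Entries read for #1: 4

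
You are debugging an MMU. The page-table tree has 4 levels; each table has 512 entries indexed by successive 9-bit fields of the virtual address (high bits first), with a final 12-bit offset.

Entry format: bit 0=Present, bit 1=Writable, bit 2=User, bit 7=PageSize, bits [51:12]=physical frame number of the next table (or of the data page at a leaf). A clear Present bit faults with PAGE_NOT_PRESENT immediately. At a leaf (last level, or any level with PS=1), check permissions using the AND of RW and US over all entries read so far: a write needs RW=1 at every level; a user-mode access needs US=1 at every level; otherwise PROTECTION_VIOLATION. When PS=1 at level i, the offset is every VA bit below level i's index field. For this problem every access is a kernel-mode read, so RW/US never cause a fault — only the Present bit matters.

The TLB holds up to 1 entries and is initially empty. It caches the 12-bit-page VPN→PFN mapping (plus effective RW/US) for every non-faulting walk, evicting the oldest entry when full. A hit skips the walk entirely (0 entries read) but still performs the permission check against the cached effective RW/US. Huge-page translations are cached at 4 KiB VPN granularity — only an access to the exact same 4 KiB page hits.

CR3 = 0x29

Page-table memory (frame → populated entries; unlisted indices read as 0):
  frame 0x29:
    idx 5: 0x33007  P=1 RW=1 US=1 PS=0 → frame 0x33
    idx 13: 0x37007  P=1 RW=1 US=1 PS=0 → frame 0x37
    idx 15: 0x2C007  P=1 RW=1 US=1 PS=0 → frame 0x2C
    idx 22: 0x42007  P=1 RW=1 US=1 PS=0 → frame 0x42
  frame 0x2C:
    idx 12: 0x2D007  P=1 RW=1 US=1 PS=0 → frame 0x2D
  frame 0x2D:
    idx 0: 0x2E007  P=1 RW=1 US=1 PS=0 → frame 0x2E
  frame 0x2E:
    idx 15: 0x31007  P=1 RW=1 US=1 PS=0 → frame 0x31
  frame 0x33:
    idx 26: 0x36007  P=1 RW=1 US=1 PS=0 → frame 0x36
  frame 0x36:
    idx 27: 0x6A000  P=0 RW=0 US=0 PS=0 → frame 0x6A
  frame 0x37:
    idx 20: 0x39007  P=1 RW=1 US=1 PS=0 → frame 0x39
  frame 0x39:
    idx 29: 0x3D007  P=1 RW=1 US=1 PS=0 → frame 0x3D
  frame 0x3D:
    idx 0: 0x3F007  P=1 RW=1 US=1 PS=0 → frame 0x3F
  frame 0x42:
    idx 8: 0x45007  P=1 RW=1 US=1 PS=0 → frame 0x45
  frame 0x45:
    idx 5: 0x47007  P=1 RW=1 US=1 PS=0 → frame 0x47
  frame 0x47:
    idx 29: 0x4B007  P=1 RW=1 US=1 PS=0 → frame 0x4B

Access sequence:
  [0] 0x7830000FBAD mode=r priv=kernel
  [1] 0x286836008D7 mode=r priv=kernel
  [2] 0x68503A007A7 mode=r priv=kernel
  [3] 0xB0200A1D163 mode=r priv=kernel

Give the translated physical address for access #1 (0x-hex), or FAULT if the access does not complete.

Per-access translation:
#0 VA=0x7830000FBAD (r,kernel):
  L0 @0x29[15] → 0x2C007  P=1,RW=1,US=1,PS=0
  L1 @0x2C[12] → 0x2D007  P=1,RW=1,US=1,PS=0
  L2 @0x2D[0] → 0x2E007  P=1,RW=1,US=1,PS=0
  L3 @0x2E[15] → 0x31007  P=1,RW=1,US=1,PS=0
  ✓ 0x31BAD  — 4 lookups
#1 VA=0x286836008D7 (r,kernel):
  L0 @0x29[5] → 0x33007  P=1,RW=1,US=1,PS=0
  L1 @0x33[26] → 0x36007  P=1,RW=1,US=1,PS=0
  L2 @0x36[27] → 0x6A000  P=0,RW=0,US=0,PS=0
  ✗ PAGE_NOT_PRESENT  [3 reads]
#2 VA=0x68503A007A7 (r,kernel):
  L0 @0x29[13] → 0x37007  P=1,RW=1,US=1,PS=0
  L1 @0x37[20] → 0x39007  P=1,RW=1,US=1,PS=0
  L2 @0x39[29] → 0x3D007  P=1,RW=1,US=1,PS=0
  L3 @0x3D[0] → 0x3F007  P=1,RW=1,US=1,PS=0
  ✓ 0x3F7A7  — 4 lookups
#3 VA=0xB0200A1D163 (r,kernel):
  L0 @0x29[22] → 0x42007  P=1,RW=1,US=1,PS=0
  L1 @0x42[8] → 0x45007  P=1,RW=1,US=1,PS=0
  L2 @0x45[5] → 0x47007  P=1,RW=1,US=1,PS=0
  L3 @0x47[29] → 0x4B007  P=1,RW=1,US=1,PS=0
  ✓ 0x4B163  — 4 lookups

Access #1 PA: FAULT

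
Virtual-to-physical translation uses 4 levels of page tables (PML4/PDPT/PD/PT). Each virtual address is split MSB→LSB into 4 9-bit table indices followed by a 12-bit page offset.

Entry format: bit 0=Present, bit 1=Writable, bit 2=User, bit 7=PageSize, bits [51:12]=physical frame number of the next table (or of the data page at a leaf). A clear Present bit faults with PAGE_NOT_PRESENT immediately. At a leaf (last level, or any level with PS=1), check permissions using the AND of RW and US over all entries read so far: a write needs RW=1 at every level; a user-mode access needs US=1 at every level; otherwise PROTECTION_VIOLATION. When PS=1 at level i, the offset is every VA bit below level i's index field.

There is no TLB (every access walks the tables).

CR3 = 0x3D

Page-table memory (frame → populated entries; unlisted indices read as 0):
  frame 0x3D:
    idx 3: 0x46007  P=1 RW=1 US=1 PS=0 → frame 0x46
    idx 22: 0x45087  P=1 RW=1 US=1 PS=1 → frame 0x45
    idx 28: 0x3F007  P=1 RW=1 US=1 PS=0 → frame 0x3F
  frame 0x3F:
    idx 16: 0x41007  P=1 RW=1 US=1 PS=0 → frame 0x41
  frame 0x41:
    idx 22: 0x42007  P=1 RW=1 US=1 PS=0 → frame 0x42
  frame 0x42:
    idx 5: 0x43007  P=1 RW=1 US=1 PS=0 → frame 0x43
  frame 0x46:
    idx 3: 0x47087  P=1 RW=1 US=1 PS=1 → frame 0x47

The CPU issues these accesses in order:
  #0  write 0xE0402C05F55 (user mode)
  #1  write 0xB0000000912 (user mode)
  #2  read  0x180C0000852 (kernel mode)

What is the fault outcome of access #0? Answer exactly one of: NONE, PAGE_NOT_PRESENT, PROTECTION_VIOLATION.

Trace:
#0 VA=0xE0402C05F55 (w,user):
  L0: frame=0x3D idx=28 entry=0x3F007 [P=1 RW=1 US=1 PS=0]
  L1: frame=0x3F idx=16 entry=0x41007 [P=1 RW=1 US=1 PS=0]
  L2: frame=0x41 idx=22 entry=0x42007 [P=1 RW=1 US=1 PS=0]
  L3: frame=0x42 idx=5 entry=0x43007 [P=1 RW=1 US=1 PS=0]
  ✓ 0x43F55  — 4 lookups
#1 VA=0xB0000000912 (w,user):
  L0: frame=0x3D idx=22 entry=0x45087 [P=1 RW=1 US=1 PS=1]
  ✓ 0x45912 (huge @L0)  — 1 lookups
#2 VA=0x180C0000852 (r,kernel):
  L0: frame=0x3D idx=3 entry=0x46007 [P=1 RW=1 US=1 PS=0]
  L1: frame=0x46 idx=3 entry=0x47087 [P=1 RW=1 US=1 PS=1]
  ✓ 0x47852 (huge @L1)  — 2 lookups

Access #0 fault: NONE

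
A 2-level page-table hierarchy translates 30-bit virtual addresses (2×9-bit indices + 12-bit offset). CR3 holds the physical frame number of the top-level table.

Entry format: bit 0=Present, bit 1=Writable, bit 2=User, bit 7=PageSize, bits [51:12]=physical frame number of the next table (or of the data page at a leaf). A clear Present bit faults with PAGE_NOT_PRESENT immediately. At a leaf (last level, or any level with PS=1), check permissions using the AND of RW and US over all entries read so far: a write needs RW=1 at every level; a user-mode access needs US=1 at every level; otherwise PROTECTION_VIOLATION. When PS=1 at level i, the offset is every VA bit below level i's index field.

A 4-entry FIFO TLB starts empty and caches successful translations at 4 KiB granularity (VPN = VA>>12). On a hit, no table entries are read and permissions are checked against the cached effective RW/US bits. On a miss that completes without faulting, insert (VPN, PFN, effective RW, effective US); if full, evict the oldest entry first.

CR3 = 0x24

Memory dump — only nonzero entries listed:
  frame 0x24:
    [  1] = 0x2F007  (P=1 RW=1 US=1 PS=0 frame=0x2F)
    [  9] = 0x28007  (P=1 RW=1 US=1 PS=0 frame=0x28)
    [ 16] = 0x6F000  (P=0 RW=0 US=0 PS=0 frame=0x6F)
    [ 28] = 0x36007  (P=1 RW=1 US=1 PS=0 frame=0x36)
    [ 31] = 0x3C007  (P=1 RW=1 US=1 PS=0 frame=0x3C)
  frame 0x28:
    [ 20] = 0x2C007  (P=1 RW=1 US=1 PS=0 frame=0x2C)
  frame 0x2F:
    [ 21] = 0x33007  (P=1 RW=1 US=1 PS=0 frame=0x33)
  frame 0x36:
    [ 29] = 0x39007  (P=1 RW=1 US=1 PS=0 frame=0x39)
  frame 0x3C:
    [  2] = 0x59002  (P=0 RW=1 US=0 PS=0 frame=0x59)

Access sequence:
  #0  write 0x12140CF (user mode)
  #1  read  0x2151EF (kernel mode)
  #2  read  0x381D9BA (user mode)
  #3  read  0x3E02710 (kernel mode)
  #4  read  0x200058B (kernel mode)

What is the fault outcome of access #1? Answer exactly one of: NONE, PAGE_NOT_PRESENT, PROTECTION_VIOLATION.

Per-access translation:
#0 VA=0x12140CF (w,user):
  L0 @0x24[9] → 0x28007  P=1,RW=1,US=1,PS=0
  L1 @0x28[20] → 0x2C007  P=1,RW=1,US=1,PS=0
  ⇒ phys 0x2C0CF  [2 reads]
#1 VA=0x2151EF (r,kernel):
  L0 @0x24[1] → 0x2F007  P=1,RW=1,US=1,PS=0
  L1 @0x2F[21] → 0x33007  P=1,RW=1,US=1,PS=0
  ⇒ phys 0x331EF  [2 reads]
#2 VA=0x381D9BA (r,user):
  L0 @0x24[28] → 0x36007  P=1,RW=1,US=1,PS=0
  L1 @0x36[29] → 0x39007  P=1,RW=1,US=1,PS=0
  ⇒ phys 0x399BA  [2 reads]
#3 VA=0x3E02710 (r,kernel):
  L0 @0x24[31] → 0x3C007  P=1,RW=1,US=1,PS=0
  L1 @0x3C[2] → 0x59002  P=0,RW=1,US=0,PS=0
  → PAGE_NOT_PRESENT  (2 entries read)
#4 VA=0x200058B (r,kernel):
  L0 @0x24[16] → 0x6F000  P=0,RW=0,US=0,PS=0
  → PAGE_NOT_PRESENT  (1 entries read)

Access #1 fault: NONE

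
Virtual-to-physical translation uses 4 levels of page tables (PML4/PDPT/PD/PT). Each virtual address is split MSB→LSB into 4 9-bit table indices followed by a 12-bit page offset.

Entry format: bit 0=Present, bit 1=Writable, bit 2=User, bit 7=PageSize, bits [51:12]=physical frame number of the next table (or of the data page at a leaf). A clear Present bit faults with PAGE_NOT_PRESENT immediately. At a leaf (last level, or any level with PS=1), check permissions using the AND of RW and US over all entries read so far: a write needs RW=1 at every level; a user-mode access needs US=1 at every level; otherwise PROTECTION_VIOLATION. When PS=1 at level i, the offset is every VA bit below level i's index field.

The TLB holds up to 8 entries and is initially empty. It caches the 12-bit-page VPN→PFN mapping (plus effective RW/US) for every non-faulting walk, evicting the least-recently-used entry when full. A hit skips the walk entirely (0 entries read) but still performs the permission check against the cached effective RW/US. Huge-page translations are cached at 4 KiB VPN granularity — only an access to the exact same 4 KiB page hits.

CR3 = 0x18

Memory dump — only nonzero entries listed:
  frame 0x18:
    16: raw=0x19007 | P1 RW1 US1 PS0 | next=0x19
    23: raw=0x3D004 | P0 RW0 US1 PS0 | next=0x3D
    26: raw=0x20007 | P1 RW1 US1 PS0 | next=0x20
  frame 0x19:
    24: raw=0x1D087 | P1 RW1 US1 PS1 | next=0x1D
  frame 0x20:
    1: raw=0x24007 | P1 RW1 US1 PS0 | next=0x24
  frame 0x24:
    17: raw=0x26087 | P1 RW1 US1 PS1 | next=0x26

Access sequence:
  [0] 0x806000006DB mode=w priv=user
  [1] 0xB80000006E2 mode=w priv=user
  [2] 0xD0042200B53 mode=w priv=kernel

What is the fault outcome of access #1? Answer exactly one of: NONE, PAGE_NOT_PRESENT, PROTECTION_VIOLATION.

Trace:
#0 VA=0x806000006DB (w,user):
  [0] read 0x18 idx=16: raw=0x19007 flags P=1 W=1 U=1 S=0
  [1] read 0x19 idx=24: raw=0x1D087 flags P=1 W=1 U=1 S=1
  ✓ 0x1D6DB (huge @L1)  — 2 lookups
#1 VA=0xB80000006E2 (w,user):
  [0] read 0x18 idx=23: raw=0x3D004 flags P=0 W=0 U=1 S=0
  → PAGE_NOT_PRESENT  (1 entries read)
#2 VA=0xD0042200B53 (w,kernel):
  [0] read 0x18 idx=26: raw=0x20007 flags P=1 W=1 U=1 S=0
  [1] read 0x20 idx=1: raw=0x24007 flags P=1 W=1 U=1 S=0
  [2] read 0x24 idx=17: raw=0x26087 flags P=1 W=1 U=1 S=1
  ✓ 0x26B53 (huge @L2)  — 3 lookups

Access #1 fault: PAGE_NOT_PRESENT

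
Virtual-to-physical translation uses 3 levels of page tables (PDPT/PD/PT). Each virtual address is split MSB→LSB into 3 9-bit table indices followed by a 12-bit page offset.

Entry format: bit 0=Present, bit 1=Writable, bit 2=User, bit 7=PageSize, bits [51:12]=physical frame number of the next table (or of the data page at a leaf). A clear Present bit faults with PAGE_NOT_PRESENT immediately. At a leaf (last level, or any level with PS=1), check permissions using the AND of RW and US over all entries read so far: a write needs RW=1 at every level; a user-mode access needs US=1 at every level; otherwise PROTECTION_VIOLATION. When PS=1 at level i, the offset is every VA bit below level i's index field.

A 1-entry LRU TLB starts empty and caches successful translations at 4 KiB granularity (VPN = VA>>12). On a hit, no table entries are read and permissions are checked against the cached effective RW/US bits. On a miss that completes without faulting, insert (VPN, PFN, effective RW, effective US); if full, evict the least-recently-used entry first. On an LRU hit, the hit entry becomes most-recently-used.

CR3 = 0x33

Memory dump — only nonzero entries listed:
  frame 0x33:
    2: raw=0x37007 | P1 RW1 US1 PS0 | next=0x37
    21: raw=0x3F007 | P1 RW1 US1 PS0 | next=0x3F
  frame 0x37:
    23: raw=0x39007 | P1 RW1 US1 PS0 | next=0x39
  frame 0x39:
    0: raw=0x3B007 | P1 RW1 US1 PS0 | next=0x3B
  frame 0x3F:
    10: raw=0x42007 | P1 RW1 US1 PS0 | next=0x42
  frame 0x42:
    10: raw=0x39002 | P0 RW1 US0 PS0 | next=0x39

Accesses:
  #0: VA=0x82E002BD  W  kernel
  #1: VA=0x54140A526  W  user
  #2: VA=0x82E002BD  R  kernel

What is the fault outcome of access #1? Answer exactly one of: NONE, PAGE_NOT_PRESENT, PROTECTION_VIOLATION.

Per-access translation:
#0 VA=0x82E002BD (w,kernel):
  lvl0: tbl 0x33, slot 2 ⇒ 0x37007 (P1/RW1/US1/PS0)
  lvl1: tbl 0x37, slot 23 ⇒ 0x39007 (P1/RW1/US1/PS0)
  lvl2: tbl 0x39, slot 0 ⇒ 0x3B007 (P1/RW1/US1/PS0)
  ⇒ phys 0x3B2BD  [3 reads]
#1 VA=0x54140A526 (w,user):
  lvl0: tbl 0x33, slot 21 ⇒ 0x3F007 (P1/RW1/US1/PS0)
  lvl1: tbl 0x3F, slot 10 ⇒ 0x42007 (P1/RW1/US1/PS0)
  lvl2: tbl 0x42, slot 10 ⇒ 0x39002 (P0/RW1/US0/PS0)
  ⇒ fault: PAGE_NOT_PRESENT  — 3 lookups
#2 VA=0x82E002BD (r,kernel):
  TLB hit vpn=0x82E00 → PA=0x3B2BD

Access #1 fault: PAGE_NOT_PRESENT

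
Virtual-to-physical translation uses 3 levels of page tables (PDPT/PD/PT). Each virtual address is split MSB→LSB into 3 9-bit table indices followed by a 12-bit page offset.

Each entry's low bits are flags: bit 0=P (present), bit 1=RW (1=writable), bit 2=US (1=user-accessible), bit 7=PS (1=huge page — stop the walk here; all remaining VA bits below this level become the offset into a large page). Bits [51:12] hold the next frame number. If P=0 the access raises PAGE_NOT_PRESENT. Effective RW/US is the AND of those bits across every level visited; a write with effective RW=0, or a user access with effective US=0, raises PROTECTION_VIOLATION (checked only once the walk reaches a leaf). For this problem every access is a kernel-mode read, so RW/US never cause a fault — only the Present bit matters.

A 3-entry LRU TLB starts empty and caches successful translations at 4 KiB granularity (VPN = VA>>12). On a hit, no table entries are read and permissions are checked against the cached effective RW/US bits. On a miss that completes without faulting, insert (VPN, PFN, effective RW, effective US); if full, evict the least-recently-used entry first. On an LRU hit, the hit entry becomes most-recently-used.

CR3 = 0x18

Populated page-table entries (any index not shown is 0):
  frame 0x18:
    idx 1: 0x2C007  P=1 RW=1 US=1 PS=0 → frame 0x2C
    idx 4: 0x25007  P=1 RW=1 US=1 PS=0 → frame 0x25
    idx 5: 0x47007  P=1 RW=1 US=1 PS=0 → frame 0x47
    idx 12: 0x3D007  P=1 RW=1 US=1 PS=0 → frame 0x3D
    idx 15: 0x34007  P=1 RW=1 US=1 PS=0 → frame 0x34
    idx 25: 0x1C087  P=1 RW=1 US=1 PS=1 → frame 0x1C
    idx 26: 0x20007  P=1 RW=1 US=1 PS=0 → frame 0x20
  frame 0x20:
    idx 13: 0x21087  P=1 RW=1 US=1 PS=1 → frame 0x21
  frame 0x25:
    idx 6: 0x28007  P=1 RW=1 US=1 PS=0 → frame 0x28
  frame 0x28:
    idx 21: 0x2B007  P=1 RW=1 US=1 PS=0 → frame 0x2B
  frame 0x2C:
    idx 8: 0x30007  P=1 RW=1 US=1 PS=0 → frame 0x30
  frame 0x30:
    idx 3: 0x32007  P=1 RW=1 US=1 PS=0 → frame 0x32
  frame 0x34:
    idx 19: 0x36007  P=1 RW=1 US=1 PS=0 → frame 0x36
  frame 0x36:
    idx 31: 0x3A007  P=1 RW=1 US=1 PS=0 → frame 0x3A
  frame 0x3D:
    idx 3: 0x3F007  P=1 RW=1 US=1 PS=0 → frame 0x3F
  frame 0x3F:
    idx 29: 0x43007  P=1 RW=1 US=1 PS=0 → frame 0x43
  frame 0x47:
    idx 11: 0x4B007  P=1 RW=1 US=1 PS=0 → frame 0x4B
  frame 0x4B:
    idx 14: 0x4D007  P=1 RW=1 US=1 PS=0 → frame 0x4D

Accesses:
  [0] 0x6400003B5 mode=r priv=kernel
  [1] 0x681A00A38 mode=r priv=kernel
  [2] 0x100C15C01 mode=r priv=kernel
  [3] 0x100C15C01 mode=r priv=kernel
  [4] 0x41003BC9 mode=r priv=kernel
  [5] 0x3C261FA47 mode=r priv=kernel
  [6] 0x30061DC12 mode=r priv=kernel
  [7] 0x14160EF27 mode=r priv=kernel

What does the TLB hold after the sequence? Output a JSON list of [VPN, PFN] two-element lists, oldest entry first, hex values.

Walk each access:
#0 VA=0x6400003B5 (r,kernel):
  L0 @0x18[25] → 0x1C087  P=1,RW=1,US=1,PS=1
  ✓ 0x1C3B5 (huge @L0)  — 1 lookups
#1 VA=0x681A00A38 (r,kernel):
  L0 @0x18[26] → 0x20007  P=1,RW=1,US=1,PS=0
  L1 @0x20[13] → 0x21087  P=1,RW=1,US=1,PS=1
  ✓ 0x21A38 (huge @L1)  — 2 lookups
#2 VA=0x100C15C01 (r,kernel):
  L0 @0x18[4] → 0x25007  P=1,RW=1,US=1,PS=0
  L1 @0x25[6] → 0x28007  P=1,RW=1,US=1,PS=0
  L2 @0x28[21] → 0x2B007  P=1,RW=1,US=1,PS=0
  ✓ 0x2BC01  — 3 lookups
#3 VA=0x100C15C01 (r,kernel):
  TLB hit vpn=0x100C15 → PA=0x2BC01
#4 VA=0x41003BC9 (r,kernel):
  L0 @0x18[1] → 0x2C007  P=1,RW=1,US=1,PS=0
  L1 @0x2C[8] → 0x30007  P=1,RW=1,US=1,PS=0
  L2 @0x30[3] → 0x32007  P=1,RW=1,US=1,PS=0
  ✓ 0x32BC9  — 3 lookups
#5 VA=0x3C261FA47 (r,kernel):
  L0 @0x18[15] → 0x34007  P=1,RW=1,US=1,PS=0
  L1 @0x34[19] → 0x36007  P=1,RW=1,US=1,PS=0
  L2 @0x36[31] → 0x3A007  P=1,RW=1,US=1,PS=0
  ✓ 0x3AA47  — 3 lookups
#6 VA=0x30061DC12 (r,kernel):
  L0 @0x18[12] → 0x3D007  P=1,RW=1,US=1,PS=0
  L1 @0x3D[3] → 0x3F007  P=1,RW=1,US=1,PS=0
  L2 @0x3F[29] → 0x43007  P=1,RW=1,US=1,PS=0
  ✓ 0x43C12  — 3 lookups
#7 VA=0x14160EF27 (r,kernel):
  L0 @0x18[5] → 0x47007  P=1,RW=1,US=1,PS=0
  L1 @0x47[11] → 0x4B007  P=1,RW=1,US=1,PS=0
  L2 @0x4B[14] → 0x4D007  P=1,RW=1,US=1,PS=0
  ✓ 0x4DF27  — 3 lookups

TLB: [["0x3C261F", "0x3A"], ["0x30061D", "0x43"], ["0x14160E", "0x4D"]]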